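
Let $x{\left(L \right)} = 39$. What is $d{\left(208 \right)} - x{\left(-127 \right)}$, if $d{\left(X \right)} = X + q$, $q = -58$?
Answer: $111$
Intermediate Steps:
$d{\left(X \right)} = -58 + X$ ($d{\left(X \right)} = X - 58 = -58 + X$)
$d{\left(208 \right)} - x{\left(-127 \right)} = \left(-58 + 208\right) - 39 = 150 - 39 = 111$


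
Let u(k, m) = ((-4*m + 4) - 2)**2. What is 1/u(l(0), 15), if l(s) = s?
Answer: 1/3364 ≈ 0.00029727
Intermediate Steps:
u(k, m) = (2 - 4*m)**2 (u(k, m) = ((4 - 4*m) - 2)**2 = (2 - 4*m)**2)
1/u(l(0), 15) = 1/(4*(-1 + 2*15)**2) = 1/(4*(-1 + 30)**2) = 1/(4*29**2) = 1/(4*841) = 1/3364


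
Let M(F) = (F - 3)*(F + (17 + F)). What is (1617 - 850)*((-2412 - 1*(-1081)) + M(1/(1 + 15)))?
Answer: -135610969/128 ≈ -1.0595e+6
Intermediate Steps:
M(F) = (-3 + F)*(17 + 2*F)
(1617 - 850)*((-2412 - 1*(-1081)) + M(1/(1 + 15))) = (1617 - 850)*((-2412 - 1*(-1081)) + (-51 + 2*(1/(1 + 15))² + 11/(1 + 15))) = 767*((-2412 + 1081) + (-51 + 2*(1/16)² + 11/16)) = 767*(-1331 + (-51 + 2*(1/16)² + 11*(1/16))) = 767*(-1331 + (-51 + 2*(1/256) + 11/16)) = 767*(-1331 + (-51 + 1/128 + 11/16)) = 767*(-1331 - 6439/128) = 767*(-176807/128) = -135610969/128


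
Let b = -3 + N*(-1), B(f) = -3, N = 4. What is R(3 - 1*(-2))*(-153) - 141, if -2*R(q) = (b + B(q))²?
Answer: 7509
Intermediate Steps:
b = -7 (b = -3 + 4*(-1) = -3 - 4 = -7)
R(q) = -50 (R(q) = -(-7 - 3)²/2 = -½*(-10)² = -½*100 = -50)
R(3 - 1*(-2))*(-153) - 141 = -50*(-153) - 141 = 7650 - 141 = 7509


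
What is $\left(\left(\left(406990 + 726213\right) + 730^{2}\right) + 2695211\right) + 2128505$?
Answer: $6489819$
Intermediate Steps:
$\left(\left(\left(406990 + 726213\right) + 730^{2}\right) + 2695211\right) + 2128505 = \left(\left(1133203 + 532900\right) + 2695211\right) + 2128505 = \left(1666103 + 2695211\right) + 2128505 = 4361314 + 2128505 = 6489819$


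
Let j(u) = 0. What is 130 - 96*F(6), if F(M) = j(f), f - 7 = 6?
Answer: 130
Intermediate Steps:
f = 13 (f = 7 + 6 = 13)
F(M) = 0
130 - 96*F(6) = 130 - 96*0 = 130 + 0 = 130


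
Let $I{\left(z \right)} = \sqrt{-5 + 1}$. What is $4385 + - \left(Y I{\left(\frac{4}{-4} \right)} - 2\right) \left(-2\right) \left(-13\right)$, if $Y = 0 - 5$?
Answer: $4437 + 260 i \approx 4437.0 + 260.0 i$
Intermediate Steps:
$Y = -5$
$I{\left(z \right)} = 2 i$ ($I{\left(z \right)} = \sqrt{-4} = 2 i$)
$4385 + - \left(Y I{\left(\frac{4}{-4} \right)} - 2\right) \left(-2\right) \left(-13\right) = 4385 + - \left(- 5 \cdot 2 i - 2\right) \left(-2\right) \left(-13\right) = 4385 + - \left(- 10 i - 2\right) \left(-2\right) \left(-13\right) = 4385 + - \left(-2 - 10 i\right) \left(-2\right) \left(-13\right) = 4385 + - (4 + 20 i) \left(-13\right) = 4385 + \left(-4 - 20 i\right) \left(-13\right) = 4385 + \left(52 + 260 i\right) = 4437 + 260 i$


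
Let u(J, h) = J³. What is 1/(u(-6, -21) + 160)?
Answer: -1/56 ≈ -0.017857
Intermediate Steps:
1/(u(-6, -21) + 160) = 1/((-6)³ + 160) = 1/(-216 + 160) = 1/(-56) = -1/56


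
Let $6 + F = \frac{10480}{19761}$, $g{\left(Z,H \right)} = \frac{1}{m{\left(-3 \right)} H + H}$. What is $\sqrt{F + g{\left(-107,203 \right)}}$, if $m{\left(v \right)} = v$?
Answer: $\frac{41 i \sqrt{87270222}}{163734} \approx 2.3393 i$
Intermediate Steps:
$g{\left(Z,H \right)} = - \frac{1}{2 H}$ ($g{\left(Z,H \right)} = \frac{1}{- 3 H + H} = \frac{1}{\left(-2\right) H} = - \frac{1}{2 H}$)
$F = - \frac{108086}{19761}$ ($F = -6 + \frac{10480}{19761} = - \frac{108086}{19761} \approx -5.4697$)
$\sqrt{F + g{\left(-107,203 \right)}} = \sqrt{- \frac{108086}{19761} - \frac{1}{2 \cdot 203}} = \sqrt{- \frac{108086}{19761} - \frac{1}{406}} = \sqrt{- \frac{895973}{163734}} = \frac{41 i \sqrt{87270222}}{163734}$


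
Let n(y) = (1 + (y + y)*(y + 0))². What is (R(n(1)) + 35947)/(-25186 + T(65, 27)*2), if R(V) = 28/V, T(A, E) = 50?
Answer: -323551/225774 ≈ -1.4331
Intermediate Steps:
n(y) = (1 + 2*y²)² (n(y) = (1 + (2*y)*y)² = (1 + 2*y²)²)
(R(n(1)) + 35947)/(-25186 + T(65, 27)*2) = (28/((1 + 2*1²)²) + 35947)/(-25186 + 50*2) = (28/((1 + 2*1)²) + 35947)/(-25186 + 100) = (28/((1 + 2)²) + 35947)/(-25086) = (28/(3²) + 35947)*(-1/25086) = (28/9 + 35947)*(-1/25086) = (323551/9)*(-1/25086) = -323551/225774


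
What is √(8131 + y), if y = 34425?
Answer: 2*√10639 ≈ 206.29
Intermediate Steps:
√(8131 + y) = √(8131 + 34425) = √42556 = 2*√10639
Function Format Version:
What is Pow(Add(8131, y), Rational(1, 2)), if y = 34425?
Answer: Mul(2, Pow(10639, Rational(1, 2))) ≈ 206.29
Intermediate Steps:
Pow(Add(8131, y), Rational(1, 2)) = Pow(Add(8131, 34425), Rational(1, 2)) = Pow(42556, Rational(1, 2)) = Mul(2, Pow(10639, Rational(1, 2)))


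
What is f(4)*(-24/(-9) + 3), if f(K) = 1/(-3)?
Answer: -17/9 ≈ -1.8889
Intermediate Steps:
f(K) = -⅓
f(4)*(-24/(-9) + 3) = -(-24/(-9) + 3)/3 = -(-24*(-⅑) + 3)/3 = -(8/3 + 3)/3 = -⅓*17/3 = -17/9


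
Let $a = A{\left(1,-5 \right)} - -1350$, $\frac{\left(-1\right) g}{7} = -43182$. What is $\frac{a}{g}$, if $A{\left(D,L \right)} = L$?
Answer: $\frac{1345}{302274} \approx 0.0044496$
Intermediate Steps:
$g = 302274$ ($g = \left(-7\right) \left(-43182\right) = 302274$)
$a = 1345$ ($a = -5 - -1350 = -5 + 1350 = 1345$)
$\frac{a}{g} = \frac{1345}{302274}$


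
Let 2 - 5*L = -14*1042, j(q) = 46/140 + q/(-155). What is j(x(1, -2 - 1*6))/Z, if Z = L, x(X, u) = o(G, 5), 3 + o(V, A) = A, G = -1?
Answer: 137/1266412 ≈ 0.00010818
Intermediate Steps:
o(V, A) = -3 + A
x(X, u) = 2 (x(X, u) = -3 + 5 = 2)
j(q) = 23/70 - q/155 (j(q) = 46*(1/140) + q*(-1/155) = 23/70 - q/155)
L = 2918 (L = ⅖ - (-14)*1042/5 = ⅖ - ⅕*(-14588) = ⅖ + 14588/5 = 2918)
Z = 2918
j(x(1, -2 - 1*6))/Z = (23/70 - 1/155*2)/2918 = (23/70 - 2/155)*(1/2918) = (137/434)*(1/2918) = 137/1266412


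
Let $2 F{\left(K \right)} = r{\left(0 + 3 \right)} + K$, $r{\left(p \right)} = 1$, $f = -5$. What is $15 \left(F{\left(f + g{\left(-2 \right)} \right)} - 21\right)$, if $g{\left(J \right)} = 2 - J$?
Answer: $-315$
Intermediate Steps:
$F{\left(K \right)} = \frac{1}{2} + \frac{K}{2}$ ($F{\left(K \right)} = \frac{1 + K}{2} = \frac{1}{2} + \frac{K}{2}$)
$15 \left(F{\left(f + g{\left(-2 \right)} \right)} - 21\right) = 15 \left(\left(\frac{1}{2} + \frac{-5 + \left(2 - -2\right)}{2}\right) - 21\right) = 15 \left(\left(\frac{1}{2} + \frac{-5 + \left(2 + 2\right)}{2}\right) - 21\right) = 15 \left(\left(\frac{1}{2} + \frac{-5 + 4}{2}\right) - 21\right) = 15 \left(\left(\frac{1}{2} + \frac{1}{2} \left(-1\right)\right) - 21\right) = 15 \left(\left(\frac{1}{2} - \frac{1}{2}\right) - 21\right) = 15 \left(0 - 21\right) = 15 \left(-21\right) = -315$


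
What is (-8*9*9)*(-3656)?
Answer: 2369088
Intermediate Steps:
(-8*9*9)*(-3656) = -72*9*(-3656) = -648*(-3656) = 2369088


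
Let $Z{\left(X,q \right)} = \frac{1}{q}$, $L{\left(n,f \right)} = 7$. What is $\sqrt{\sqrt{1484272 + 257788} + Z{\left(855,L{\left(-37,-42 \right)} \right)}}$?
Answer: $\frac{\sqrt{7 + 98 \sqrt{435515}}}{7} \approx 36.332$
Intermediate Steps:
$\sqrt{\sqrt{1484272 + 257788} + Z{\left(855,L{\left(-37,-42 \right)} \right)}} = \sqrt{\sqrt{1484272 + 257788} + \frac{1}{7}} = \sqrt{\sqrt{1742060} + \frac{1}{7}} = \sqrt{2 \sqrt{435515} + \frac{1}{7}} = \sqrt{\frac{1}{7} + 2 \sqrt{435515}}$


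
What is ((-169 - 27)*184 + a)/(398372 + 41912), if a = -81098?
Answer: -58581/220142 ≈ -0.26611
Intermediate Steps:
((-169 - 27)*184 + a)/(398372 + 41912) = ((-169 - 27)*184 - 81098)/(398372 + 41912) = (-196*184 - 81098)/440284 = (-36064 - 81098)*(1/440284) = -117162*1/440284 = -58581/220142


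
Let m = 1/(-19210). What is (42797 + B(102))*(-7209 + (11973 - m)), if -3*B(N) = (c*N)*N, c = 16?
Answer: -1161435152731/19210 ≈ -6.0460e+7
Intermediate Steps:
m = -1/19210 ≈ -5.2056e-5
B(N) = -16*N²/3 (B(N) = -16*N*N/3 = -16*N²/3)
(42797 + B(102))*(-7209 + (11973 - m)) = (42797 - 16/3*102²)*(-7209 + (11973 - 1*(-1/19210))) = (42797 - 16/3*10404)*(-7209 + (11973 + 1/19210)) = (42797 - 55488)*(-7209 + 230001331/19210) = -12691*91516441/19210 = -1161435152731/19210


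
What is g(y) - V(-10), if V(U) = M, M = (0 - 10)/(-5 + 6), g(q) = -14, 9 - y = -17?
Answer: -4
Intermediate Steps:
y = 26 (y = 9 - 1*(-17) = 9 + 17 = 26)
M = -10 (M = -10/1 = -10*1 = -10)
V(U) = -10
g(y) - V(-10) = -14 - 1*(-10) = -14 + 10 = -4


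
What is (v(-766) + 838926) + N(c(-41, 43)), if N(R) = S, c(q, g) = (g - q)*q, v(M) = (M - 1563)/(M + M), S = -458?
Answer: 1284535305/1532 ≈ 8.3847e+5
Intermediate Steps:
v(M) = (-1563 + M)/(2*M) (v(M) = (-1563 + M)/((2*M)) = (-1563 + M)*(1/(2*M)) = (-1563 + M)/(2*M))
c(q, g) = q*(g - q)
N(R) = -458
(v(-766) + 838926) + N(c(-41, 43)) = ((½)*(-1563 - 766)/(-766) + 838926) - 458 = ((½)*(-1/766)*(-2329) + 838926) - 458 = (2329/1532 + 838926) - 458 = 1285236961/1532 - 458 = 1284535305/1532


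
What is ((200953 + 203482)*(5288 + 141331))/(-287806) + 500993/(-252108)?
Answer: -7474803941969989/36279097524 ≈ -2.0604e+5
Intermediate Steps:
((200953 + 203482)*(5288 + 141331))/(-287806) + 500993/(-252108) = (404435*146619)*(-1/287806) + 500993*(-1/252108) = 59297855265*(-1/287806) - 500993/252108 = -59297855265/287806 - 500993/252108 = -7474803941969989/36279097524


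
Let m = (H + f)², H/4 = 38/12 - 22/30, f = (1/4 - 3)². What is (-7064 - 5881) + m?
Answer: -728401199/57600 ≈ -12646.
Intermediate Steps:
f = 121/16 (f = (¼ - 3)² = (-11/4)² = 121/16 ≈ 7.5625)
H = 146/15 (H = 4*(38/12 - 22/30) = 4*(38*(1/12) - 22*1/30) = 4*(19/6 - 11/15) = 4*(73/30) = 146/15 ≈ 9.7333)
m = 17230801/57600 (m = (146/15 + 121/16)² = (4151/240)² = 17230801/57600 ≈ 299.15)
(-7064 - 5881) + m = (-7064 - 5881) + 17230801/57600 = -12945 + 17230801/57600 = -728401199/57600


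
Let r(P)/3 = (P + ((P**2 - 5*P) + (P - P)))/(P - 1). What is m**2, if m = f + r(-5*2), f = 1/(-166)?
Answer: 4862412361/3334276 ≈ 1458.3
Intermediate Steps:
r(P) = 3*(P**2 - 4*P)/(-1 + P) (r(P) = 3*((P + ((P**2 - 5*P) + (P - P)))/(P - 1)) = 3*((P + ((P**2 - 5*P) + 0))/(-1 + P)) = 3*((P + (P**2 - 5*P))/(-1 + P)) = 3*((P**2 - 4*P)/(-1 + P)) = 3*(P**2 - 4*P)/(-1 + P))
f = -1/166 ≈ -0.0060241
m = -69731/1826 (m = -1/166 + 3*(-5*2)*(-4 - 5*2)/(-1 - 5*2) = -1/166 + 3*(-10)*(-4 - 10)/(-1 - 10) = -1/166 + 3*(-10)*(-14)/(-11) = -1/166 + 3*(-10)*(-1/11)*(-14) = -1/166 - 420/11 = -69731/1826 ≈ -38.188)
m**2 = (-69731/1826)**2 = 4862412361/3334276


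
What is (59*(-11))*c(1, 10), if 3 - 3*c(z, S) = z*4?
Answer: 649/3 ≈ 216.33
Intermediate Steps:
c(z, S) = 1 - 4*z/3 (c(z, S) = 1 - z*4/3 = 1 - 4*z/3)
(59*(-11))*c(1, 10) = (59*(-11))*(1 - 4/3*1) = -649*(1 - 4/3) = -649*(-⅓) = 649/3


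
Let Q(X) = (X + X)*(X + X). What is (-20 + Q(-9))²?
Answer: 92416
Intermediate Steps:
Q(X) = 4*X² (Q(X) = (2*X)*(2*X) = 4*X²)
(-20 + Q(-9))² = (-20 + 4*(-9)²)² = (-20 + 4*81)² = (-20 + 324)² = 304² = 92416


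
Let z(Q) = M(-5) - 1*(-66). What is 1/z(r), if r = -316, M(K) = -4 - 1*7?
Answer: 1/55 ≈ 0.018182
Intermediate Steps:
M(K) = -11 (M(K) = -4 - 7 = -11)
z(Q) = 55 (z(Q) = -11 - 1*(-66) = -11 + 66 = 55)
1/z(r) = 1/55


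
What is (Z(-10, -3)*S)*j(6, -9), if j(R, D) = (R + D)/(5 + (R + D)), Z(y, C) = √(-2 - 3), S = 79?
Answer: -237*I*√5/2 ≈ -264.97*I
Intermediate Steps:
Z(y, C) = I*√5 (Z(y, C) = √(-5) = I*√5)
j(R, D) = (D + R)/(5 + D + R) (j(R, D) = (D + R)/(5 + (D + R)) = (D + R)/(5 + D + R))
(Z(-10, -3)*S)*j(6, -9) = ((I*√5)*79)*((-9 + 6)/(5 - 9 + 6)) = (79*I*√5)*(-3/2) = -237*I*√5/2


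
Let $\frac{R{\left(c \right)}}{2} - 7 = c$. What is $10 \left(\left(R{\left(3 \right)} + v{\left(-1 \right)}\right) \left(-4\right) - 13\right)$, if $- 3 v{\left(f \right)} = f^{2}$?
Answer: $- \frac{2750}{3} \approx -916.67$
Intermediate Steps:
$v{\left(f \right)} = - \frac{f^{2}}{3}$
$R{\left(c \right)} = 14 + 2 c$
$10 \left(\left(R{\left(3 \right)} + v{\left(-1 \right)}\right) \left(-4\right) - 13\right) = 10 \left(\left(\left(14 + 2 \cdot 3\right) - \frac{\left(-1\right)^{2}}{3}\right) \left(-4\right) - 13\right) = 10 \left(\left(\left(14 + 6\right) - \frac{1}{3}\right) \left(-4\right) - 13\right) = 10 \left(\left(20 - \frac{1}{3}\right) \left(-4\right) - 13\right) = 10 \left(\frac{59}{3} \left(-4\right) - 13\right) = 10 \left(- \frac{236}{3} - 13\right) = 10 \left(- \frac{275}{3}\right) = - \frac{2750}{3}$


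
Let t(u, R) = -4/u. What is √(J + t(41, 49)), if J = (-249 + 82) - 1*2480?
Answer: 3*I*√494419/41 ≈ 51.45*I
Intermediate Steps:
J = -2647 (J = -167 - 2480 = -2647)
√(J + t(41, 49)) = √(-2647 - 4/41) = √(-108531/41) = 3*I*√494419/41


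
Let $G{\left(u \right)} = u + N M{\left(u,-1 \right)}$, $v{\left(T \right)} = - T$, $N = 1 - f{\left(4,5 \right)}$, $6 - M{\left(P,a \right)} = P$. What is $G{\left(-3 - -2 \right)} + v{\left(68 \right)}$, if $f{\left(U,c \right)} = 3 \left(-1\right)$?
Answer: $-41$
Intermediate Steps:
$M{\left(P,a \right)} = 6 - P$
$f{\left(U,c \right)} = -3$
$N = 4$ ($N = 1 - -3 = 1 + 3 = 4$)
$G{\left(u \right)} = 24 - 3 u$ ($G{\left(u \right)} = u + 4 \left(6 - u\right) = u - \left(-24 + 4 u\right) = 24 - 3 u$)
$G{\left(-3 - -2 \right)} + v{\left(68 \right)} = \left(24 - 3 \left(-3 - -2\right)\right) - 68 = \left(24 - 3 \left(-3 + 2\right)\right) - 68 = \left(24 - -3\right) - 68 = \left(24 + 3\right) - 68 = 27 - 68 = -41$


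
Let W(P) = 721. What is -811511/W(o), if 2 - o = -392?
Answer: -811511/721 ≈ -1125.5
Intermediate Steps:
o = 394 (o = 2 - 1*(-392) = 2 + 392 = 394)
-811511/W(o) = -811511/721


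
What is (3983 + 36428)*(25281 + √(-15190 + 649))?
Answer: 1021630491 + 40411*I*√14541 ≈ 1.0216e+9 + 4.873e+6*I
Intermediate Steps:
(3983 + 36428)*(25281 + √(-15190 + 649)) = 40411*(25281 + √(-14541)) = 40411*(25281 + I*√14541) = 1021630491 + 40411*I*√14541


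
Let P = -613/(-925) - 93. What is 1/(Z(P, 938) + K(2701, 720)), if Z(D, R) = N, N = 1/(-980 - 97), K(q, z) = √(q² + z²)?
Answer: 1077/9063454380128 + 1159929*√7813801/9063454380128 ≈ 0.00035774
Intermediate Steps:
P = -85412/925 (P = -613*(-1/925) - 93 = 613/925 - 93 = -85412/925 ≈ -92.337)
N = -1/1077 (N = 1/(-1077) = -1/1077 ≈ -0.00092851)
Z(D, R) = -1/1077
1/(Z(P, 938) + K(2701, 720)) = 1/(-1/1077 + √(2701² + 720²)) = 1/(-1/1077 + √(7295401 + 518400)) = 1/(-1/1077 + √7813801)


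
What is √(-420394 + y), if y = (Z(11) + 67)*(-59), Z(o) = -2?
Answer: I*√424229 ≈ 651.33*I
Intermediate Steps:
y = -3835 (y = (-2 + 67)*(-59) = 65*(-59) = -3835)
√(-420394 + y) = √(-420394 - 3835) = √(-424229) = I*√424229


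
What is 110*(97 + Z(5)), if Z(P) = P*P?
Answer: 13420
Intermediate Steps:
Z(P) = P**2
110*(97 + Z(5)) = 110*(97 + 5**2) = 110*(97 + 25) = 110*122 = 13420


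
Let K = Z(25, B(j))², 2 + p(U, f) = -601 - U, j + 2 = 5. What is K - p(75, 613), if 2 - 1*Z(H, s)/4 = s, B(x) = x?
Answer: 694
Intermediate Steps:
j = 3 (j = -2 + 5 = 3)
Z(H, s) = 8 - 4*s
p(U, f) = -603 - U (p(U, f) = -2 + (-601 - U) = -603 - U)
K = 16 (K = (8 - 4*3)² = (8 - 12)² = (-4)² = 16)
K - p(75, 613) = 16 - (-603 - 1*75) = 16 - (-603 - 75) = 16 - 1*(-678) = 16 + 678 = 694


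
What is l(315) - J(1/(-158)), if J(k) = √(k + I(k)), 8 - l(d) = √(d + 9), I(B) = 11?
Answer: -10 - 3*√30494/158 ≈ -13.316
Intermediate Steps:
l(d) = 8 - √(9 + d) (l(d) = 8 - √(d + 9) = 8 - √(9 + d))
J(k) = √(11 + k) (J(k) = √(k + 11) = √(11 + k))
l(315) - J(1/(-158)) = (8 - √(9 + 315)) - √(11 + 1/(-158)) = (8 - √324) - √(11 - 1/158) = (8 - 1*18) - √(1737/158) = (8 - 18) - 3*√30494/158 = -10 - 3*√30494/158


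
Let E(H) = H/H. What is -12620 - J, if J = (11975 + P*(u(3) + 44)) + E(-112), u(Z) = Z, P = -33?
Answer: -23045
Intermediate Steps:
E(H) = 1
J = 10425 (J = (11975 - 33*(3 + 44)) + 1 = (11975 - 33*47) + 1 = (11975 - 1551) + 1 = 10424 + 1 = 10425)
-12620 - J = -12620 - 1*10425 = -12620 - 10425 = -23045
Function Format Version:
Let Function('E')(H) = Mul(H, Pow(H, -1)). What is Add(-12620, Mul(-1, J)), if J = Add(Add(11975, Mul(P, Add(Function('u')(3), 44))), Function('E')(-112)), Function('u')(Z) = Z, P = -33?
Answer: -23045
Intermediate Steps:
Function('E')(H) = 1
J = 10425 (J = Add(Add(11975, Mul(-33, Add(3, 44))), 1) = Add(Add(11975, Mul(-33, 47)), 1) = Add(Add(11975, -1551), 1) = Add(10424, 1) = 10425)
Add(-12620, Mul(-1, J)) = Add(-12620, Mul(-1, 10425)) = Add(-12620, -10425) = -23045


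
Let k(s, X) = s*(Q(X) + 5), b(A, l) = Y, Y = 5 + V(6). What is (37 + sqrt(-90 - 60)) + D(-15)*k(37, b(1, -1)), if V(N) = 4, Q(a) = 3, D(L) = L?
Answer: -4403 + 5*I*sqrt(6) ≈ -4403.0 + 12.247*I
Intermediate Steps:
Y = 9 (Y = 5 + 4 = 9)
b(A, l) = 9
k(s, X) = 8*s (k(s, X) = s*(3 + 5) = s*8 = 8*s)
(37 + sqrt(-90 - 60)) + D(-15)*k(37, b(1, -1)) = (37 + sqrt(-90 - 60)) - 120*37 = (37 + sqrt(-150)) - 15*296 = (37 + 5*I*sqrt(6)) - 4440 = -4403 + 5*I*sqrt(6)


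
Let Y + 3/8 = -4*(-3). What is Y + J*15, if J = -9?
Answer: -987/8 ≈ -123.38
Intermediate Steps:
Y = 93/8 (Y = -3/8 - 4*(-3) = -3/8 + 12 = 93/8 ≈ 11.625)
Y + J*15 = 93/8 - 9*15 = 93/8 - 135 = -987/8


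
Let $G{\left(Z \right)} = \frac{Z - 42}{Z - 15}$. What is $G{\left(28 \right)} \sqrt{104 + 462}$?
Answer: $- \frac{14 \sqrt{566}}{13} \approx -25.621$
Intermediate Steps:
$G{\left(Z \right)} = \frac{-42 + Z}{-15 + Z}$
$G{\left(28 \right)} \sqrt{104 + 462} = \frac{-42 + 28}{-15 + 28} \sqrt{104 + 462} = \frac{1}{13} \left(-14\right) \sqrt{566} = - \frac{14 \sqrt{566}}{13}$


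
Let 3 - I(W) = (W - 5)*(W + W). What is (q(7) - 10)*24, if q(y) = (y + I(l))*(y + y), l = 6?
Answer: -912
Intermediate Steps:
I(W) = 3 - 2*W*(-5 + W) (I(W) = 3 - (W - 5)*(W + W) = 3 - (-5 + W)*2*W = 3 - 2*W*(-5 + W))
q(y) = 2*y*(-9 + y) (q(y) = (y + (3 - 2*6² + 10*6))*(y + y) = (y + (3 - 2*36 + 60))*(2*y) = (y + (3 - 72 + 60))*(2*y) = (y - 9)*(2*y) = (-9 + y)*(2*y) = 2*y*(-9 + y))
(q(7) - 10)*24 = (2*7*(-9 + 7) - 10)*24 = (2*7*(-2) - 10)*24 = (-28 - 10)*24 = -38*24 = -912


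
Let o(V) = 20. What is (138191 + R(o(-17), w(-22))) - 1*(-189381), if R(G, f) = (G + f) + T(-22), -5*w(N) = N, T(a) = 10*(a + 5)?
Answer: 1637132/5 ≈ 3.2743e+5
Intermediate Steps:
T(a) = 50 + 10*a (T(a) = 10*(5 + a) = 50 + 10*a)
w(N) = -N/5
R(G, f) = -170 + G + f (R(G, f) = (G + f) + (50 + 10*(-22)) = (G + f) + (50 - 220) = (G + f) - 170 = -170 + G + f)
(138191 + R(o(-17), w(-22))) - 1*(-189381) = (138191 + (-170 + 20 - ⅕*(-22))) - 1*(-189381) = (138191 + (-170 + 20 + 22/5)) + 189381 = (138191 - 728/5) + 189381 = 690227/5 + 189381 = 1637132/5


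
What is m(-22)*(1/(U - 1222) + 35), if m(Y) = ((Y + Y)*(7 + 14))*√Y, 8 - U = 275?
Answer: -48153336*I*√22/1489 ≈ -1.5169e+5*I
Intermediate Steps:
U = -267 (U = 8 - 1*275 = 8 - 275 = -267)
m(Y) = 42*Y^(3/2) (m(Y) = ((2*Y)*21)*√Y = (42*Y)*√Y = 42*Y^(3/2))
m(-22)*(1/(U - 1222) + 35) = (42*(-22)^(3/2))*(1/(-267 - 1222) + 35) = (42*(-22*I*√22))*(1/(-1489) + 35) = (-924*I*√22)*(-1/1489 + 35) = -924*I*√22*(52114/1489) = -48153336*I*√22/1489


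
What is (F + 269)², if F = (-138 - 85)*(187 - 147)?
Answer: 74839801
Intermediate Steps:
F = -8920 (F = -223*40 = -8920)
(F + 269)² = (-8920 + 269)² = (-8651)² = 74839801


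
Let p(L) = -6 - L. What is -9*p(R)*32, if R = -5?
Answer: 288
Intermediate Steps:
-9*p(R)*32 = -9*(-6 - 1*(-5))*32 = -9*(-6 + 5)*32 = -9*(-1)*32 = 9*32 = 288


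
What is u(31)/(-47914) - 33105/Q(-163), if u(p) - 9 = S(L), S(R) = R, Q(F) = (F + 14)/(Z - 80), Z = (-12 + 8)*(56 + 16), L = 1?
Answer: -291859507225/3569593 ≈ -81763.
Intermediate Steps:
Z = -288 (Z = -4*72 = -288)
Q(F) = -7/184 - F/368 (Q(F) = (F + 14)/(-288 - 80) = (14 + F)/(-368) = (14 + F)*(-1/368) = -7/184 - F/368)
u(p) = 10 (u(p) = 9 + 1 = 10)
u(31)/(-47914) - 33105/Q(-163) = 10/(-47914) - 33105/(-7/184 - 1/368*(-163)) = 10*(-1/47914) - 33105/(-7/184 + 163/368) = -5/23957 - 33105/149/368 = -5/23957 - 33105*368/149 = -5/23957 - 12182640/149 = -291859507225/3569593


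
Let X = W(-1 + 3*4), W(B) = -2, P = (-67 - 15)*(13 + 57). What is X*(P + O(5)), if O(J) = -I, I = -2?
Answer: 11476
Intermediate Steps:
P = -5740 (P = -82*70 = -5740)
O(J) = 2 (O(J) = -1*(-2) = 2)
X = -2
X*(P + O(5)) = -2*(-5740 + 2) = -2*(-5738) = 11476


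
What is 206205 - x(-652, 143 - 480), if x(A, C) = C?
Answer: 206542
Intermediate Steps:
206205 - x(-652, 143 - 480) = 206205 - (143 - 480) = 206205 - 1*(-337) = 206205 + 337 = 206542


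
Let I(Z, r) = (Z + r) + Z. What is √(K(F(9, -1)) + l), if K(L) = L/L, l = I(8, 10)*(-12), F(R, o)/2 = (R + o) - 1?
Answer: I*√311 ≈ 17.635*I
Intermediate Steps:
F(R, o) = -2 + 2*R + 2*o (F(R, o) = 2*((R + o) - 1) = 2*(-1 + R + o) = -2 + 2*R + 2*o)
I(Z, r) = r + 2*Z
l = -312 (l = (10 + 2*8)*(-12) = (10 + 16)*(-12) = 26*(-12) = -312)
K(L) = 1
√(K(F(9, -1)) + l) = √(1 - 312) = √(-311) = I*√311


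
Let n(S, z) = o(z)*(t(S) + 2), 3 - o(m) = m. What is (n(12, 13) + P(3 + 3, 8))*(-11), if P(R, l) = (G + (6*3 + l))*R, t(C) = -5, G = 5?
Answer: -2376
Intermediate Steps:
o(m) = 3 - m
n(S, z) = -9 + 3*z (n(S, z) = (3 - z)*(-5 + 2) = (3 - z)*(-3) = -9 + 3*z)
P(R, l) = R*(23 + l) (P(R, l) = (5 + (6*3 + l))*R = (5 + (18 + l))*R = (23 + l)*R = R*(23 + l))
(n(12, 13) + P(3 + 3, 8))*(-11) = ((-9 + 3*13) + (3 + 3)*(23 + 8))*(-11) = ((-9 + 39) + 6*31)*(-11) = (30 + 186)*(-11) = 216*(-11) = -2376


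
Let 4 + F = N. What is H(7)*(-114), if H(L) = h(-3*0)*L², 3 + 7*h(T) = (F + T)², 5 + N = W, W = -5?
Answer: -154014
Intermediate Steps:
N = -10 (N = -5 - 5 = -10)
F = -14 (F = -4 - 10 = -14)
h(T) = -3/7 + (-14 + T)²/7
H(L) = 193*L²/7 (H(L) = (-3/7 + (-14 - 3*0)²/7)*L² = (-3/7 + (-14 + 0)²/7)*L² = (-3/7 + (⅐)*(-14)²)*L² = (-3/7 + (⅐)*196)*L² = (-3/7 + 28)*L² = 193*L²/7)
H(7)*(-114) = ((193/7)*7²)*(-114) = ((193/7)*49)*(-114) = 1351*(-114) = -154014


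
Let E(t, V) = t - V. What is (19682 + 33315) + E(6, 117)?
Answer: 52886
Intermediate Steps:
(19682 + 33315) + E(6, 117) = (19682 + 33315) + (6 - 1*117) = 52997 + (6 - 117) = 52997 - 111 = 52886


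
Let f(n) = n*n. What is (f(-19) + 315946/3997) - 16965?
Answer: -66050242/3997 ≈ -16525.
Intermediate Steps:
f(n) = n**2
(f(-19) + 315946/3997) - 16965 = ((-19)**2 + 315946/3997) - 16965 = (361 + 315946*(1/3997)) - 16965 = (361 + 315946/3997) - 16965 = 1758863/3997 - 16965 = -66050242/3997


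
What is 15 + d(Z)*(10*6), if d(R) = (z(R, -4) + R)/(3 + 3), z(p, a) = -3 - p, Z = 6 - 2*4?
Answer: -15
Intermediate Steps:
Z = -2 (Z = 6 - 8 = -2)
d(R) = -½ (d(R) = ((-3 - R) + R)/(3 + 3) = -3/6 = -3*⅙ = -½)
15 + d(Z)*(10*6) = 15 - 5*6 = 15 - ½*60 = 15 - 30 = -15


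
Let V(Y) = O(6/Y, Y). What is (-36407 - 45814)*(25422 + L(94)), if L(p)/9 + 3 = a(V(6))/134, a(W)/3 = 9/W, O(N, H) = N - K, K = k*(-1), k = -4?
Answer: -279785647629/134 ≈ -2.0880e+9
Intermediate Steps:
K = 4 (K = -4*(-1) = 4)
O(N, H) = -4 + N (O(N, H) = N - 1*4 = N - 4 = -4 + N)
V(Y) = -4 + 6/Y
a(W) = 27/W (a(W) = 3*(9/W) = 27/W)
L(p) = -3699/134 (L(p) = -27 + 9*((27/(-4 + 6/6))/134) = -27 + 9*((27/(-4 + 6*(1/6)))*(1/134)) = -27 + 9*((27/(-4 + 1))*(1/134)) = -27 + 9*((27/(-3))*(1/134)) = -27 + 9*((27*(-1/3))*(1/134)) = -27 + 9*(-9*1/134) = -27 + 9*(-9/134) = -27 - 81/134 = -3699/134)
(-36407 - 45814)*(25422 + L(94)) = (-36407 - 45814)*(25422 - 3699/134) = -82221*3402849/134 = -279785647629/134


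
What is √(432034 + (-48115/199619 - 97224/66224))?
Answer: √1179697891999289810165102/1652446082 ≈ 657.29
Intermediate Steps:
√(432034 + (-48115/199619 - 97224/66224)) = √(432034 + (-48115*1/199619 - 97224*1/66224)) = √(432034 + (-48115/199619 - 12153/8278)) = √(432034 - 2824265677/1652446082) = √(713910066325111/1652446082) = √1179697891999289810165102/1652446082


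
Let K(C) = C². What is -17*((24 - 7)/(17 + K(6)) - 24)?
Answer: 21335/53 ≈ 402.55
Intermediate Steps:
-17*((24 - 7)/(17 + K(6)) - 24) = -17*((24 - 7)/(17 + 6²) - 24) = -17*(17/(17 + 36) - 24) = -17*(17/53 - 24) = -17*(-1255/53) = 21335/53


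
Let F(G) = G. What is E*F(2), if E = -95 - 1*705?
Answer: -1600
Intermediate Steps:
E = -800 (E = -95 - 705 = -800)
E*F(2) = -800*2 = -1600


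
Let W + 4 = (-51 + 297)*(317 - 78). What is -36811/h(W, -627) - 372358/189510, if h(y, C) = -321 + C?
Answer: 1103842871/29942580 ≈ 36.865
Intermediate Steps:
W = 58790 (W = -4 + (-51 + 297)*(317 - 78) = -4 + 246*239 = -4 + 58794 = 58790)
-36811/h(W, -627) - 372358/189510 = -36811/(-321 - 627) - 372358/189510 = -36811/(-948) - 372358*1/189510 = -36811*(-1/948) - 186179/94755 = 36811/948 - 186179/94755 = 1103842871/29942580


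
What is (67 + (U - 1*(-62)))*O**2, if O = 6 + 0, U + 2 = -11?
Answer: 4176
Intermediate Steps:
U = -13 (U = -2 - 11 = -13)
O = 6
(67 + (U - 1*(-62)))*O**2 = (67 + (-13 - 1*(-62)))*6**2 = (67 + (-13 + 62))*36 = (67 + 49)*36 = 116*36 = 4176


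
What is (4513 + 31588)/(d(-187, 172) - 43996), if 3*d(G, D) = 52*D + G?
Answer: -36101/41077 ≈ -0.87886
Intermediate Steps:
d(G, D) = G/3 + 52*D/3 (d(G, D) = (52*D + G)/3 = (G + 52*D)/3 = G/3 + 52*D/3)
(4513 + 31588)/(d(-187, 172) - 43996) = (4513 + 31588)/(((1/3)*(-187) + (52/3)*172) - 43996) = 36101/((-187/3 + 8944/3) - 43996) = 36101/(2919 - 43996) = 36101/(-41077) = 36101*(-1/41077) = -36101/41077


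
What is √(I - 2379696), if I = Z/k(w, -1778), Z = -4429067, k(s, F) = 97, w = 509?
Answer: I*√22820179163/97 ≈ 1557.4*I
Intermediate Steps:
I = -4429067/97 ≈ -45661.
√(I - 2379696) = √(-4429067/97 - 2379696) = √(-235259579/97) = I*√22820179163/97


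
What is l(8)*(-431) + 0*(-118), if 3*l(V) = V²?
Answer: -27584/3 ≈ -9194.7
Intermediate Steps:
l(V) = V²/3
l(8)*(-431) + 0*(-118) = ((⅓)*8²)*(-431) + 0*(-118) = ((⅓)*64)*(-431) + 0 = (64/3)*(-431) + 0 = -27584/3 + 0 = -27584/3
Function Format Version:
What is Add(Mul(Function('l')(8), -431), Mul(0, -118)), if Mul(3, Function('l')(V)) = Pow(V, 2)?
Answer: Rational(-27584, 3) ≈ -9194.7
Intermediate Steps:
Function('l')(V) = Mul(Rational(1, 3), Pow(V, 2))
Add(Mul(Function('l')(8), -431), Mul(0, -118)) = Add(Mul(Mul(Rational(1, 3), Pow(8, 2)), -431), Mul(0, -118)) = Add(Mul(Mul(Rational(1, 3), 64), -431), 0) = Add(Mul(Rational(64, 3), -431), 0) = Add(Rational(-27584, 3), 0) = Rational(-27584, 3)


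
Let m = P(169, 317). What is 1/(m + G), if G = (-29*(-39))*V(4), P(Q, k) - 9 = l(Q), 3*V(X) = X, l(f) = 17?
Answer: 1/1534 ≈ 0.00065189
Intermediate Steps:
V(X) = X/3
P(Q, k) = 26 (P(Q, k) = 9 + 17 = 26)
G = 1508 (G = (-29*(-39))*((1/3)*4) = 1131*(4/3) = 1508)
m = 26
1/(m + G) = 1/(26 + 1508) = 1/1534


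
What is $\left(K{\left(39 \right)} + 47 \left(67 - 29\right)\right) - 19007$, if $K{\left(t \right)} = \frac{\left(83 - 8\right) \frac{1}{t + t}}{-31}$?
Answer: $- \frac{13880151}{806} \approx -17221.0$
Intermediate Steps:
$K{\left(t \right)} = - \frac{75}{62 t}$ ($K{\left(t \right)} = \frac{75}{2 t} \left(- \frac{1}{31}\right) = - \frac{75}{62 t}$)
$\left(K{\left(39 \right)} + 47 \left(67 - 29\right)\right) - 19007 = \left(- \frac{75}{62 \cdot 39} + 47 \left(67 - 29\right)\right) - 19007 = \left(\left(- \frac{75}{62}\right) \frac{1}{39} + 47 \cdot 38\right) - 19007 = \left(- \frac{25}{806} + 1786\right) - 19007 = \frac{1439491}{806} - 19007 = - \frac{13880151}{806}$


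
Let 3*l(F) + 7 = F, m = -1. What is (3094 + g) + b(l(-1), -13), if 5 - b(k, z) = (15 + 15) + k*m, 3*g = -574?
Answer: 2875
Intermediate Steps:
g = -574/3 (g = (1/3)*(-574) = -574/3 ≈ -191.33)
l(F) = -7/3 + F/3
b(k, z) = -25 + k (b(k, z) = 5 - ((15 + 15) + k*(-1)) = 5 - (30 - k) = 5 + (-30 + k) = -25 + k)
(3094 + g) + b(l(-1), -13) = (3094 - 574/3) + (-25 + (-7/3 + (1/3)*(-1))) = 8708/3 + (-25 + (-7/3 - 1/3)) = 8708/3 + (-25 - 8/3) = 8708/3 - 83/3 = 2875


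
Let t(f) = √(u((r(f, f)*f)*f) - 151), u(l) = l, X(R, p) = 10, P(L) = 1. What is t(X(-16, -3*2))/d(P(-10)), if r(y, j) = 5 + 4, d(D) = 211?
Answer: √749/211 ≈ 0.12971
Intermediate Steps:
r(y, j) = 9
t(f) = √(-151 + 9*f²) (t(f) = √((9*f)*f - 151) = √(9*f² - 151) = √(-151 + 9*f²))
t(X(-16, -3*2))/d(P(-10)) = √(-151 + 9*10²)/211 = √(-151 + 9*100)*(1/211) = √(-151 + 900)*(1/211) = √749*(1/211) = √749/211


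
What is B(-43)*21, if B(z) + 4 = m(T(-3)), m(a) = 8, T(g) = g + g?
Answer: 84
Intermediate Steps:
T(g) = 2*g
B(z) = 4 (B(z) = -4 + 8 = 4)
B(-43)*21 = 4*21 = 84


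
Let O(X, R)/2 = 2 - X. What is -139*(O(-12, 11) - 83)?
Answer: 7645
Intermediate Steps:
O(X, R) = 4 - 2*X (O(X, R) = 2*(2 - X) = 4 - 2*X)
-139*(O(-12, 11) - 83) = -139*((4 - 2*(-12)) - 83) = -139*((4 + 24) - 83) = -139*(28 - 83) = -139*(-55) = 7645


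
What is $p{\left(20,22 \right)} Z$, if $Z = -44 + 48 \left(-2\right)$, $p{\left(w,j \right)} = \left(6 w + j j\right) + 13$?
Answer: $-86380$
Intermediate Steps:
$p{\left(w,j \right)} = 13 + j^{2} + 6 w$ ($p{\left(w,j \right)} = \left(6 w + j^{2}\right) + 13 = \left(j^{2} + 6 w\right) + 13 = 13 + j^{2} + 6 w$)
$Z = -140$ ($Z = -44 - 96 = -140$)
$p{\left(20,22 \right)} Z = \left(13 + 22^{2} + 6 \cdot 20\right) \left(-140\right) = \left(13 + 484 + 120\right) \left(-140\right) = 617 \left(-140\right) = -86380$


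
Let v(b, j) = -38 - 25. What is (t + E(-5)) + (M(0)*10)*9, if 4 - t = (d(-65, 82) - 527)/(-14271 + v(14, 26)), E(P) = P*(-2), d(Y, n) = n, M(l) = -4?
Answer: -4960009/14334 ≈ -346.03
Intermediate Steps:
v(b, j) = -63
E(P) = -2*P
t = 56891/14334 (t = 4 - (82 - 527)/(-14271 - 63) = 4 - (-445)/(-14334) = 4 - (-445)*(-1)/14334 = 4 - 1*445/14334 = 4 - 445/14334 = 56891/14334 ≈ 3.9690)
(t + E(-5)) + (M(0)*10)*9 = (56891/14334 - 2*(-5)) - 4*10*9 = (56891/14334 + 10) - 40*9 = 200231/14334 - 360 = -4960009/14334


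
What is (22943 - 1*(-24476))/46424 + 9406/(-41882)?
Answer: 774669207/972164984 ≈ 0.79685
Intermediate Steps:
(22943 - 1*(-24476))/46424 + 9406/(-41882) = (22943 + 24476)*(1/46424) + 9406*(-1/41882) = 47419*(1/46424) - 4703/20941 = 47419/46424 - 4703/20941 = 774669207/972164984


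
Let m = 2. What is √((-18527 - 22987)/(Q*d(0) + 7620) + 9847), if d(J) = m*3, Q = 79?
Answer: 2*√4477561679/1349 ≈ 99.206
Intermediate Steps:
d(J) = 6 (d(J) = 2*3 = 6)
√((-18527 - 22987)/(Q*d(0) + 7620) + 9847) = √((-18527 - 22987)/(79*6 + 7620) + 9847) = √(-41514/(474 + 7620) + 9847) = √(-41514/8094 + 9847) = √(-41514*1/8094 + 9847) = √(-6919/1349 + 9847) = √(13276684/1349) = 2*√4477561679/1349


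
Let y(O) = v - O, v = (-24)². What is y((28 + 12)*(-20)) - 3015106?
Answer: -3013730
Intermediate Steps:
v = 576
y(O) = 576 - O
y((28 + 12)*(-20)) - 3015106 = (576 - (28 + 12)*(-20)) - 3015106 = (576 - 40*(-20)) - 3015106 = (576 - 1*(-800)) - 3015106 = (576 + 800) - 3015106 = 1376 - 3015106 = -3013730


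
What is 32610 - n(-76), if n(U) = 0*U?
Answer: 32610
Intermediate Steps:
n(U) = 0
32610 - n(-76) = 32610 - 1*0 = 32610 + 0 = 32610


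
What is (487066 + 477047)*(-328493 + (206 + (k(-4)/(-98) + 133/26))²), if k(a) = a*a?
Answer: -444399142323504867/1623076 ≈ -2.7380e+11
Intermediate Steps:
k(a) = a²
(487066 + 477047)*(-328493 + (206 + (k(-4)/(-98) + 133/26))²) = (487066 + 477047)*(-328493 + (206 + ((-4)²/(-98) + 133/26))²) = 964113*(-328493 + (206 + (16*(-1/98) + 133*(1/26)))²) = 964113*(-328493 + (206 + (-8/49 + 133/26))²) = 964113*(-328493 + (206 + 6309/1274)²) = 964113*(-328493 + (268753/1274)²) = 964113*(-328493 + 72228175009/1623076) = 964113*(-460940929459/1623076) = -444399142323504867/1623076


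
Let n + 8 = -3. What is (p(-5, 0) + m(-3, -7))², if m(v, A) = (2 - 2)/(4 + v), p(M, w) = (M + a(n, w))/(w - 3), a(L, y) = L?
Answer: 256/9 ≈ 28.444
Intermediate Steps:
n = -11 (n = -8 - 3 = -11)
p(M, w) = (-11 + M)/(-3 + w) (p(M, w) = (M - 11)/(w - 3) = (-11 + M)/(-3 + w))
m(v, A) = 0 (m(v, A) = 0/(4 + v) = 0)
(p(-5, 0) + m(-3, -7))² = ((-11 - 5)/(-3 + 0) + 0)² = (-16/(-3) + 0)² = (-⅓*(-16) + 0)² = (16/3 + 0)² = (16/3)² = 256/9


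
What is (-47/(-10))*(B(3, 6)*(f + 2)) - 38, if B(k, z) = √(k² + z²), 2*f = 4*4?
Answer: -38 + 141*√5 ≈ 277.29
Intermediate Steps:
f = 8 (f = (4*4)/2 = (½)*16 = 8)
(-47/(-10))*(B(3, 6)*(f + 2)) - 38 = (-47/(-10))*(√(3² + 6²)*(8 + 2)) - 38 = (-47*(-⅒))*(√(9 + 36)*10) - 38 = 47*(√45*10)/10 - 38 = 47*((3*√5)*10)/10 - 38 = 47*(30*√5)/10 - 38 = 141*√5 - 38 = -38 + 141*√5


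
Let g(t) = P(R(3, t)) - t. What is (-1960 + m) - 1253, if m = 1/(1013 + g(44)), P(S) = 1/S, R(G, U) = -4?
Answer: -12450371/3875 ≈ -3213.0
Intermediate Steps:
g(t) = -1/4 - t (g(t) = 1/(-4) - t = -1/4 - t)
m = 4/3875 (m = 1/(1013 + (-1/4 - 1*44)) = 1/(1013 + (-1/4 - 44)) = 1/(1013 - 177/4) = 1/(3875/4) = 4/3875 ≈ 0.0010323)
(-1960 + m) - 1253 = (-1960 + 4/3875) - 1253 = -7594996/3875 - 1253 = -12450371/3875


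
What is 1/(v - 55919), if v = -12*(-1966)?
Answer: -1/32327 ≈ -3.0934e-5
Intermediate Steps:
v = 23592
1/(v - 55919) = 1/(23592 - 55919) = 1/(-32327) = -1/32327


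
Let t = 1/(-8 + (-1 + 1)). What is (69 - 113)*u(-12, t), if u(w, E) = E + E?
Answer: 11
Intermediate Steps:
t = -⅛ (t = 1/(-8 + 0) = 1/(-8) = -⅛ ≈ -0.12500)
u(w, E) = 2*E
(69 - 113)*u(-12, t) = (69 - 113)*(2*(-⅛)) = -44*(-¼) = 11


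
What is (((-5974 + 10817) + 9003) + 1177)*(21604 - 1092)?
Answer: 308151776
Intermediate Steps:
(((-5974 + 10817) + 9003) + 1177)*(21604 - 1092) = ((4843 + 9003) + 1177)*20512 = (13846 + 1177)*20512 = 15023*20512 = 308151776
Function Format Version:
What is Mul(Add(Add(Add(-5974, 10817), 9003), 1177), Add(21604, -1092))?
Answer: 308151776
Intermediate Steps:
Mul(Add(Add(Add(-5974, 10817), 9003), 1177), Add(21604, -1092)) = Mul(Add(Add(4843, 9003), 1177), 20512) = Mul(Add(13846, 1177), 20512) = Mul(15023, 20512) = 308151776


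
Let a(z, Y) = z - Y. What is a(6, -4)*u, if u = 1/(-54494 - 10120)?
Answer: -5/32307 ≈ -0.00015477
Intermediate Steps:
u = -1/64614 (u = 1/(-64614) = -1/64614 ≈ -1.5477e-5)
a(6, -4)*u = (6 - 1*(-4))*(-1/64614) = (6 + 4)*(-1/64614) = 10*(-1/64614) = -5/32307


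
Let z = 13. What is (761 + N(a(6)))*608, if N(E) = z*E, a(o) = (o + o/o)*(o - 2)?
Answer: 684000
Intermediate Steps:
a(o) = (1 + o)*(-2 + o) (a(o) = (o + 1)*(-2 + o) = (1 + o)*(-2 + o))
N(E) = 13*E
(761 + N(a(6)))*608 = (761 + 13*(-2 + 6² - 1*6))*608 = (761 + 13*(-2 + 36 - 6))*608 = (761 + 13*28)*608 = (761 + 364)*608 = 1125*608 = 684000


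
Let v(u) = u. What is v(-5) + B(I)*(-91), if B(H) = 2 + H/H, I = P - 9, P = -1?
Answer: -278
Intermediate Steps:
I = -10 (I = -1 - 9 = -10)
B(H) = 3 (B(H) = 2 + 1 = 3)
v(-5) + B(I)*(-91) = -5 + 3*(-91) = -5 - 273 = -278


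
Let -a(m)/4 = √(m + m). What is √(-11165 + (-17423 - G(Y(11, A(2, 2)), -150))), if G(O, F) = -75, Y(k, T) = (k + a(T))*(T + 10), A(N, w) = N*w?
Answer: I*√28513 ≈ 168.86*I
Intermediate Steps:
a(m) = -4*√2*√m (a(m) = -4*√(m + m) = -4*√2*√m)
Y(k, T) = (10 + T)*(k - 4*√2*√T) (Y(k, T) = (k - 4*√2*√T)*(T + 10) = (k - 4*√2*√T)*(10 + T) = (10 + T)*(k - 4*√2*√T))
√(-11165 + (-17423 - G(Y(11, A(2, 2)), -150))) = √(-11165 + (-17423 - 1*(-75))) = √(-11165 + (-17423 + 75)) = √(-11165 - 17348) = √(-28513) = I*√28513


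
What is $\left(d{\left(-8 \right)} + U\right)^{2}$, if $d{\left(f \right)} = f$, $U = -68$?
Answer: $5776$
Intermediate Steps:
$\left(d{\left(-8 \right)} + U\right)^{2} = \left(-8 - 68\right)^{2} = \left(-76\right)^{2} = 5776$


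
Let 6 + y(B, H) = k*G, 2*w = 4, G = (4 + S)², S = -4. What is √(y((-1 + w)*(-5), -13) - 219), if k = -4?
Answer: 15*I ≈ 15.0*I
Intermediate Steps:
G = 0 (G = (4 - 4)² = 0² = 0)
w = 2 (w = (½)*4 = 2)
y(B, H) = -6 (y(B, H) = -6 - 4*0 = -6 + 0 = -6)
√(y((-1 + w)*(-5), -13) - 219) = √(-6 - 219) = √(-225) = 15*I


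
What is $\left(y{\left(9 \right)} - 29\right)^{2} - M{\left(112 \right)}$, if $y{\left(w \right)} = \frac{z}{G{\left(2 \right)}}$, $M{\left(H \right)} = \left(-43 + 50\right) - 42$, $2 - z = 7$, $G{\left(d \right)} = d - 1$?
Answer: $1191$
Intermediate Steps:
$G{\left(d \right)} = -1 + d$ ($G{\left(d \right)} = d - 1 = -1 + d$)
$z = -5$ ($z = 2 - 7 = -5$)
$M{\left(H \right)} = -35$ ($M{\left(H \right)} = 7 - 42 = -35$)
$y{\left(w \right)} = -5$ ($y{\left(w \right)} = - \frac{5}{-1 + 2} = - \frac{5}{1} = \left(-5\right) 1 = -5$)
$\left(y{\left(9 \right)} - 29\right)^{2} - M{\left(112 \right)} = \left(-5 - 29\right)^{2} - -35 = \left(-34\right)^{2} + 35 = 1156 + 35 = 1191$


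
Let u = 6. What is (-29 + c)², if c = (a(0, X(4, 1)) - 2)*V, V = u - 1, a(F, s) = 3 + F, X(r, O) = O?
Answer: 576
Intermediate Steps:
V = 5 (V = 6 - 1 = 5)
c = 5 (c = ((3 + 0) - 2)*5 = (3 - 2)*5 = 1*5 = 5)
(-29 + c)² = (-29 + 5)² = (-24)² = 576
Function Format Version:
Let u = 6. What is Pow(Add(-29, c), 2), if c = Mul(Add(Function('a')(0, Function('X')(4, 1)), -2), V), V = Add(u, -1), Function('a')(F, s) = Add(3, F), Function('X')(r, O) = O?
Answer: 576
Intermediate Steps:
V = 5 (V = Add(6, -1) = 5)
c = 5 (c = Mul(Add(Add(3, 0), -2), 5) = Mul(Add(3, -2), 5) = Mul(1, 5) = 5)
Pow(Add(-29, c), 2) = Pow(Add(-29, 5), 2) = Pow(-24, 2) = 576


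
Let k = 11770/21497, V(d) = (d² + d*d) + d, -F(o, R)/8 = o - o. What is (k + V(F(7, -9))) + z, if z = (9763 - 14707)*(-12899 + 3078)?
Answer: 1043787362698/21497 ≈ 4.8555e+7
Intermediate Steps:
F(o, R) = 0 (F(o, R) = -8*(o - o) = -8*0 = 0)
V(d) = d + 2*d² (V(d) = (d² + d²) + d = 2*d² + d = d + 2*d²)
z = 48555024 (z = -4944*(-9821) = 48555024)
k = 11770/21497 (k = 11770*(1/21497) = 11770/21497 ≈ 0.54752)
(k + V(F(7, -9))) + z = (11770/21497 + 0*(1 + 2*0)) + 48555024 = (11770/21497 + 0*(1 + 0)) + 48555024 = (11770/21497 + 0*1) + 48555024 = (11770/21497 + 0) + 48555024 = 11770/21497 + 48555024 = 1043787362698/21497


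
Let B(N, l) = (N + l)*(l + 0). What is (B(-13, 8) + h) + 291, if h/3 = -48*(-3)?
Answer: 683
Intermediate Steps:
B(N, l) = l*(N + l) (B(N, l) = (N + l)*l = l*(N + l))
h = 432 (h = 3*(-48*(-3)) = 3*144 = 432)
(B(-13, 8) + h) + 291 = (8*(-13 + 8) + 432) + 291 = (8*(-5) + 432) + 291 = (-40 + 432) + 291 = 392 + 291 = 683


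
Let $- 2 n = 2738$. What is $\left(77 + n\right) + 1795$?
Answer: $503$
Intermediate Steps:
$n = -1369$ ($n = \left(- \frac{1}{2}\right) 2738 = -1369$)
$\left(77 + n\right) + 1795 = \left(77 - 1369\right) + 1795 = -1292 + 1795 = 503$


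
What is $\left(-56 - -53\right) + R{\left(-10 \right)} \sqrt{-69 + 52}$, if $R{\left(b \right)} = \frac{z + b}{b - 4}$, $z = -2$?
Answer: $-3 + \frac{6 i \sqrt{17}}{7} \approx -3.0 + 3.5341 i$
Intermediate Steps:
$R{\left(b \right)} = \frac{-2 + b}{-4 + b}$ ($R{\left(b \right)} = \frac{-2 + b}{b - 4} = \frac{-2 + b}{-4 + b}$)
$\left(-56 - -53\right) + R{\left(-10 \right)} \sqrt{-69 + 52} = \left(-56 - -53\right) + \frac{-2 - 10}{-4 - 10} \sqrt{-69 + 52} = \left(-56 + 53\right) + \frac{1}{-14} \left(-12\right) \sqrt{-17} = -3 + \left(- \frac{1}{14}\right) \left(-12\right) i \sqrt{17} = -3 + \frac{6 i \sqrt{17}}{7}$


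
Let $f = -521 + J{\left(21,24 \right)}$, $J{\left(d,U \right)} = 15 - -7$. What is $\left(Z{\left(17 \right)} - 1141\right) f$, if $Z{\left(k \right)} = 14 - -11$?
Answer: $556884$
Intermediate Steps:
$J{\left(d,U \right)} = 22$ ($J{\left(d,U \right)} = 15 + 7 = 22$)
$Z{\left(k \right)} = 25$ ($Z{\left(k \right)} = 14 + 11 = 25$)
$f = -499$ ($f = -521 + 22 = -499$)
$\left(Z{\left(17 \right)} - 1141\right) f = \left(25 - 1141\right) \left(-499\right) = \left(-1116\right) \left(-499\right) = 556884$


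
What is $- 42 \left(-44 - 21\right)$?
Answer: $2730$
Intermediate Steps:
$- 42 \left(-44 - 21\right) = \left(-42\right) \left(-65\right) = 2730$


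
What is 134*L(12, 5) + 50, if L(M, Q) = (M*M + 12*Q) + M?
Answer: 28994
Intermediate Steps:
L(M, Q) = M + M² + 12*Q (L(M, Q) = (M² + 12*Q) + M = M + M² + 12*Q)
134*L(12, 5) + 50 = 134*(12 + 12² + 12*5) + 50 = 134*(12 + 144 + 60) + 50 = 134*216 + 50 = 28944 + 50 = 28994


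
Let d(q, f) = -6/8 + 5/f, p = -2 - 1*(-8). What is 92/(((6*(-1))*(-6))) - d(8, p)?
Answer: 89/36 ≈ 2.4722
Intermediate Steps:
p = 6 (p = -2 + 8 = 6)
d(q, f) = -3/4 + 5/f (d(q, f) = -6*1/8 + 5/f = -3/4 + 5/f)
92/(((6*(-1))*(-6))) - d(8, p) = 92/(((6*(-1))*(-6))) - (-3/4 + 5/6) = 92/((-6*(-6))) - (-3/4 + 5*(1/6)) = 92/36 - (-3/4 + 5/6) = 92*(1/36) - 1*1/12 = 23/9 - 1/12 = 89/36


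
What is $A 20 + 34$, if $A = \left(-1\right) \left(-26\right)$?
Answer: $554$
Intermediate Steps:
$A = 26$
$A 20 + 34 = 26 \cdot 20 + 34 = 520 + 34 = 554$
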